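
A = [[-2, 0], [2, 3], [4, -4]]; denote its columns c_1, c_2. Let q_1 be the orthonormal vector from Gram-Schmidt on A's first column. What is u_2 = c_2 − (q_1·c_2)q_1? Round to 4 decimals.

q_1 = c_1/‖c_1‖ = (-2, 2, 4)/4.8990 = (-0.4082, 0.4082, 0.8165).
r_{12} = q_1·c_2 = -2.0412.
u_2 = c_2 + 2.0412·q_1 = (-0.8333, 3.8333, -2.3333).

u_2 = (-0.8333, 3.8333, -2.3333)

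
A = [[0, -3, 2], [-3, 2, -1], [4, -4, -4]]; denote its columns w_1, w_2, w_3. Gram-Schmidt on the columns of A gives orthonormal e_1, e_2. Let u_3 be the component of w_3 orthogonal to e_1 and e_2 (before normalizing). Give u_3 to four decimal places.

u_3 = (0.9295, -2.7884, -2.0913)

w_1 = (0, -3, 4); ‖w_1‖ = 5.0000, so e_1 = (0.0000, -0.6000, 0.8000).
e_1·w_2 = 0.0000·(-3) + (-0.6000)·2 + 0.8000·(-4) = -4.4000.
u_2 = w_2 + 4.4000·e_1 = (-3.0000, -0.6400, -0.4800).
‖u_2‖ = 3.1048, so e_2 = (-0.9662, -0.2061, -0.1546).
e_1·w_3 = 0.0000·2 + (-0.6000)·(-1) + 0.8000·(-4) = -2.6000; e_2·w_3 = (-0.9662)·2 + (-0.2061)·(-1) + (-0.1546)·(-4) = -1.1079.
u_3 = w_3 + 2.6000·e_1 + 1.1079·e_2 = (0.9295, -2.7884, -2.0913).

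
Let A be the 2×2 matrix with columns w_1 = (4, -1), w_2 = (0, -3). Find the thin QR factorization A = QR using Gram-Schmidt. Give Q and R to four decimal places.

Q = [[0.9701, -0.2425], [-0.2425, -0.9701]], R = [[4.1231, 0.7276], [0.0000, 2.9104]]

e_1 = w_1/‖w_1‖ = (4, -1)/4.1231 = (0.9701, -0.2425).
r_{12} = e_1·w_2 = 0.7276.
u_2 = w_2 − 0.7276·e_1 = (-0.7059, -2.8235).
‖u_2‖ = 2.9104, so e_2 = (-0.2425, -0.9701).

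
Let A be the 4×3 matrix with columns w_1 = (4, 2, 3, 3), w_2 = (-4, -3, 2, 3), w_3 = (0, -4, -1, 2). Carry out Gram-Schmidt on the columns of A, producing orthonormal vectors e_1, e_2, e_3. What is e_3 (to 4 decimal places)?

e_3 = (0.4963, -0.7061, -0.4397, 0.2487)

w_1 = (4, 2, 3, 3); ‖w_1‖ = 6.1644, so e_1 = (0.6489, 0.3244, 0.4867, 0.4867).
e_1·w_2 = 0.6489·(-4) + 0.3244·(-3) + 0.4867·2 + 0.4867·3 = -1.1355.
u_2 = w_2 + 1.1355·e_1 = (-3.2632, -2.6316, 2.5526, 3.5526).
‖u_2‖ = 6.0589, so e_2 = (-0.5386, -0.4343, 0.4213, 0.5863).
e_1·w_3 = 0.6489·0 + 0.3244·(-4) + 0.4867·(-1) + 0.4867·2 = -0.8111; e_2·w_3 = (-0.5386)·0 + (-0.4343)·(-4) + 0.4213·(-1) + 0.5863·2 = 2.4887.
u_3 = w_3 + 0.8111·e_1 − 2.4887·e_2 = (1.8667, -2.6559, -1.6538, 0.9355).
‖u_3‖ = 3.7614, so e_3 = (0.4963, -0.7061, -0.4397, 0.2487).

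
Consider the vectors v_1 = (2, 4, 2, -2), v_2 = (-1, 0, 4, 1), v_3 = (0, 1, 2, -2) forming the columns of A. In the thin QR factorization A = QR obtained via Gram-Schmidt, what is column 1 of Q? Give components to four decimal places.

e_1 = v_1/‖v_1‖ = (2, 4, 2, -2)/5.2915 = (0.3780, 0.7559, 0.3780, -0.3780).

e_1 = (0.3780, 0.7559, 0.3780, -0.3780)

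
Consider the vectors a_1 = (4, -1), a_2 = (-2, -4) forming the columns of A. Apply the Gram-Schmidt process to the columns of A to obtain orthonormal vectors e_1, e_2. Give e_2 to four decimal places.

a_1 = (4, -1); ‖a_1‖ = 4.1231, so e_1 = (0.9701, -0.2425).
e_1·a_2 = 0.9701·(-2) + (-0.2425)·(-4) = -0.9701.
u_2 = a_2 + 0.9701·e_1 = (-1.0588, -4.2353).
‖u_2‖ = 4.3656, so e_2 = (-0.2425, -0.9701).

e_2 = (-0.2425, -0.9701)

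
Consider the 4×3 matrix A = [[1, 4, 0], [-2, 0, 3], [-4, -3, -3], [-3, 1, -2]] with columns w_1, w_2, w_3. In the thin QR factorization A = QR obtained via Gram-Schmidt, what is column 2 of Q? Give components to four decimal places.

w_1 = (1, -2, -4, -3); ‖w_1‖ = 5.4772, so e_1 = (0.1826, -0.3651, -0.7303, -0.5477).
e_1·w_2 = 0.1826·4 + (-0.3651)·0 + (-0.7303)·(-3) + (-0.5477)·1 = 2.3735.
u_2 = w_2 − 2.3735·e_1 = (3.5667, 0.8667, -1.2667, 2.3000).
‖u_2‖ = 4.5129, so e_2 = (0.7903, 0.1920, -0.2807, 0.5096).

e_2 = (0.7903, 0.1920, -0.2807, 0.5096)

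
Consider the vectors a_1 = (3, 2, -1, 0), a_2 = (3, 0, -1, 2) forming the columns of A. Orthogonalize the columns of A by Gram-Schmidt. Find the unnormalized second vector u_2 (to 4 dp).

u_2 = (0.8571, -1.4286, -0.2857, 2.0000)

a_1 = (3, 2, -1, 0); ‖a_1‖ = 3.7417, so q_1 = (0.8018, 0.5345, -0.2673, 0.0000).
q_1·a_2 = 0.8018·3 + 0.5345·0 + (-0.2673)·(-1) + 0.0000·2 = 2.6726.
u_2 = a_2 − 2.6726·q_1 = (0.8571, -1.4286, -0.2857, 2.0000).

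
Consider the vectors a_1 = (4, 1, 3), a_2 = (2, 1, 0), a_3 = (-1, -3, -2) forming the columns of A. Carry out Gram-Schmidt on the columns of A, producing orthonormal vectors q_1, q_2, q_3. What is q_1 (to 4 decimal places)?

q_1 = (0.7845, 0.1961, 0.5883)

a_1 = (4, 1, 3); ‖a_1‖ = 5.0990, so q_1 = (0.7845, 0.1961, 0.5883).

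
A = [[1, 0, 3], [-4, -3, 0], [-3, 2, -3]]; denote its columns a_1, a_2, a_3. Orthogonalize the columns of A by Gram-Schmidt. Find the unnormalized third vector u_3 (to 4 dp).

u_3 = (2.3642, 0.2781, 0.4172)

e_1 = a_1/‖a_1‖ = (1, -4, -3)/5.0990 = (0.1961, -0.7845, -0.5883).
r_{12} = e_1·a_2 = 1.1767.
u_2 = a_2 − 1.1767·e_1 = (-0.2308, -2.0769, 2.6923).
‖u_2‖ = 3.4081, so e_2 = (-0.0677, -0.6094, 0.7900).
r_{13} = e_1·a_3 = 2.3534; r_{23} = e_2·a_3 = -2.5730.
u_3 = a_3 − 2.3534·e_1 + 2.5730·e_2 = (2.3642, 0.2781, 0.4172).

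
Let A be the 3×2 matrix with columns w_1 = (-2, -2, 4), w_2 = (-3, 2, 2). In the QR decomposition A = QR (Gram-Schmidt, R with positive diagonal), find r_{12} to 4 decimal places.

w_1 = (-2, -2, 4); ‖w_1‖ = 4.8990, so q_1 = (-0.4082, -0.4082, 0.8165).
r_{12} = q_1·w_2 = 2.0412.

r_{12} = 2.0412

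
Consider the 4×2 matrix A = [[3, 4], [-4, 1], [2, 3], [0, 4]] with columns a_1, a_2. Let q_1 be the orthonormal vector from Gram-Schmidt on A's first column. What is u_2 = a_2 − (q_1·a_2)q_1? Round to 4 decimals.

a_1 = (3, -4, 2, 0); ‖a_1‖ = 5.3852, so q_1 = (0.5571, -0.7428, 0.3714, 0.0000).
q_1·a_2 = 0.5571·4 + (-0.7428)·1 + 0.3714·3 + 0.0000·4 = 2.5997.
u_2 = a_2 − 2.5997·q_1 = (2.5517, 2.9310, 2.0345, 4.0000).

u_2 = (2.5517, 2.9310, 2.0345, 4.0000)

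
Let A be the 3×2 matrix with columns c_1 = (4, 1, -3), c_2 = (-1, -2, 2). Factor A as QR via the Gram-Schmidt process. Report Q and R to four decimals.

Q = [[0.7845, 0.4548], [0.1961, -0.8269], [-0.5883, 0.3308]], R = [[5.0990, -2.3534], [0.0000, 1.8605]]

e_1 = c_1/‖c_1‖ = (4, 1, -3)/5.0990 = (0.7845, 0.1961, -0.5883).
r_{12} = e_1·c_2 = -2.3534.
u_2 = c_2 + 2.3534·e_1 = (0.8462, -1.5385, 0.6154).
‖u_2‖ = 1.8605, so e_2 = (0.4548, -0.8269, 0.3308).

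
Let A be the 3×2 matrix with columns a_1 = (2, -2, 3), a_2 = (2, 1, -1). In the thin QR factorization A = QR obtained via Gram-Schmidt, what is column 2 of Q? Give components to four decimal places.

e_2 = (0.8688, 0.3620, -0.3379)

a_1 = (2, -2, 3); ‖a_1‖ = 4.1231, so e_1 = (0.4851, -0.4851, 0.7276).
e_1·a_2 = 0.4851·2 + (-0.4851)·1 + 0.7276·(-1) = -0.2425.
u_2 = a_2 + 0.2425·e_1 = (2.1176, 0.8824, -0.8235).
‖u_2‖ = 2.4375, so e_2 = (0.8688, 0.3620, -0.3379).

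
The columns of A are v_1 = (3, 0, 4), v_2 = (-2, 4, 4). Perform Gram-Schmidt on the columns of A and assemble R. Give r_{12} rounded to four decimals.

r_{12} = 2.0000

q_1 = v_1/‖v_1‖ = (3, 0, 4)/5.0000 = (0.6000, 0.0000, 0.8000).
r_{12} = q_1·v_2 = 2.0000.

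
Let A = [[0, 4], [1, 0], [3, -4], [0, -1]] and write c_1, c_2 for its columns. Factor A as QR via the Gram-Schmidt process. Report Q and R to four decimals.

c_1 = (0, 1, 3, 0); ‖c_1‖ = 3.1623, so e_1 = (0.0000, 0.3162, 0.9487, 0.0000).
e_1·c_2 = 0.0000·4 + 0.3162·0 + 0.9487·(-4) + 0.0000·(-1) = -3.7947.
u_2 = c_2 + 3.7947·e_1 = (4.0000, 1.2000, -0.4000, -1.0000).
‖u_2‖ = 4.3128, so e_2 = (0.9275, 0.2782, -0.0927, -0.2319).

Q = [[0.0000, 0.9275], [0.3162, 0.2782], [0.9487, -0.0927], [0.0000, -0.2319]], R = [[3.1623, -3.7947], [0.0000, 4.3128]]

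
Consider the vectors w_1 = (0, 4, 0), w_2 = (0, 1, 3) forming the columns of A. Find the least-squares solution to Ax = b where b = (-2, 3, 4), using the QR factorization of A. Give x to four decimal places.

e_1 = w_1/‖w_1‖ = (0, 4, 0)/4.0000 = (0.0000, 1.0000, 0.0000).
r_{12} = e_1·w_2 = 1.0000.
u_2 = w_2 − 1.0000·e_1 = (0.0000, 0.0000, 3.0000).
‖u_2‖ = 3.0000, so e_2 = (0.0000, 0.0000, 1.0000).
Qᵀb = (3.0000, 4.0000).
Back-substitute: x_2 = 4.0000/3.0000 = 1.3333.
x_1 = (3.0000 − 1.0000·1.3333)/4.0000 = 0.4167.

x = (0.4167, 1.3333)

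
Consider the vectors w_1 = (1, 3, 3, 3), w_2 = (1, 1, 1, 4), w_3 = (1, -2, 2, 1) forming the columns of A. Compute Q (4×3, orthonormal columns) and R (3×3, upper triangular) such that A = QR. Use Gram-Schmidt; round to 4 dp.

Q = [[0.1890, 0.1301, 0.2517], [0.5669, -0.4191, -0.6970], [0.5669, -0.4191, 0.6691], [0.5669, 0.7949, -0.0559]], R = [[5.2915, 3.5907, 0.7559], [0.0000, 2.4713, 0.9249], [0.0000, 0.0000, 2.9280]]

e_1 = w_1/‖w_1‖ = (1, 3, 3, 3)/5.2915 = (0.1890, 0.5669, 0.5669, 0.5669).
r_{12} = e_1·w_2 = 3.5907.
u_2 = w_2 − 3.5907·e_1 = (0.3214, -1.0357, -1.0357, 1.9643).
‖u_2‖ = 2.4713, so e_2 = (0.1301, -0.4191, -0.4191, 0.7949).
r_{13} = e_1·w_3 = 0.7559; r_{23} = e_2·w_3 = 0.9249.
u_3 = w_3 − 0.7559·e_1 − 0.9249·e_2 = (0.7368, -2.0409, 1.9591, -0.1637).
‖u_3‖ = 2.9280, so e_3 = (0.2517, -0.6970, 0.6691, -0.0559).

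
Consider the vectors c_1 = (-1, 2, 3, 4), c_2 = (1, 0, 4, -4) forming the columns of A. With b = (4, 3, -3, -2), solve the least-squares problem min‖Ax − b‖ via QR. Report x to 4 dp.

c_1 = (-1, 2, 3, 4); ‖c_1‖ = 5.4772, so q_1 = (-0.1826, 0.3651, 0.5477, 0.7303).
q_1·c_2 = (-0.1826)·1 + 0.3651·0 + 0.5477·4 + 0.7303·(-4) = -0.9129.
u_2 = c_2 + 0.9129·q_1 = (0.8333, 0.3333, 4.5000, -3.3333).
‖u_2‖ = 5.6716, so q_2 = (0.1469, 0.0588, 0.7934, -0.5877).
Qᵀb = (-2.7386, -0.4408).
Back-substitute: x_2 = -0.4408/5.6716 = -0.0777.
x_1 = (-2.7386 + 0.9129·(-0.0777))/5.4772 = -0.5130.

x = (-0.5130, -0.0777)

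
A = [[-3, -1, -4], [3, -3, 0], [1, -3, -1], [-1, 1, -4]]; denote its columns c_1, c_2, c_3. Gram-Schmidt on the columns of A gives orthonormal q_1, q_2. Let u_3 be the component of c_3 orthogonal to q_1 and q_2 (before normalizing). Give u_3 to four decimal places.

c_1 = (-3, 3, 1, -1); ‖c_1‖ = 4.4721, so q_1 = (-0.6708, 0.6708, 0.2236, -0.2236).
q_1·c_2 = (-0.6708)·(-1) + 0.6708·(-3) + 0.2236·(-3) + (-0.2236)·1 = -2.2361.
u_2 = c_2 + 2.2361·q_1 = (-2.5000, -1.5000, -2.5000, 0.5000).
‖u_2‖ = 3.8730, so q_2 = (-0.6455, -0.3873, -0.6455, 0.1291).
q_1·c_3 = (-0.6708)·(-4) + 0.6708·0 + 0.2236·(-1) + (-0.2236)·(-4) = 3.3541; q_2·c_3 = (-0.6455)·(-4) + (-0.3873)·0 + (-0.6455)·(-1) + 0.1291·(-4) = 2.7111.
u_3 = c_3 − 3.3541·q_1 − 2.7111·q_2 = (0.0000, -1.2000, 0.0000, -3.6000).

u_3 = (0.0000, -1.2000, 0.0000, -3.6000)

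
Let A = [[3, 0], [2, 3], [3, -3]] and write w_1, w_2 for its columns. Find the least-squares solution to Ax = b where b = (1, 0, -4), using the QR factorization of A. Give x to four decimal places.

x = (-0.3256, 0.6124)

w_1 = (3, 2, 3); ‖w_1‖ = 4.6904, so q_1 = (0.6396, 0.4264, 0.6396).
q_1·w_2 = 0.6396·0 + 0.4264·3 + 0.6396·(-3) = -0.6396.
u_2 = w_2 + 0.6396·q_1 = (0.4091, 3.2727, -2.5909).
‖u_2‖ = 4.1942, so q_2 = (0.0975, 0.7803, -0.6177).
Qᵀb = (-1.9188, 2.5685).
Back-substitute: x_2 = 2.5685/4.1942 = 0.6124.
x_1 = (-1.9188 + 0.6396·0.6124)/4.6904 = -0.3256.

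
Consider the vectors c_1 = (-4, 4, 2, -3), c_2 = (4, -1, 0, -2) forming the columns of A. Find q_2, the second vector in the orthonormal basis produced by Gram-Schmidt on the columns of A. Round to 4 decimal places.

c_1 = (-4, 4, 2, -3); ‖c_1‖ = 6.7082, so q_1 = (-0.5963, 0.5963, 0.2981, -0.4472).
q_1·c_2 = (-0.5963)·4 + 0.5963·(-1) + 0.2981·0 + (-0.4472)·(-2) = -2.0870.
u_2 = c_2 + 2.0870·q_1 = (2.7556, 0.2444, 0.6222, -2.9333).
‖u_2‖ = 4.0798, so q_2 = (0.6754, 0.0599, 0.1525, -0.7190).

q_2 = (0.6754, 0.0599, 0.1525, -0.7190)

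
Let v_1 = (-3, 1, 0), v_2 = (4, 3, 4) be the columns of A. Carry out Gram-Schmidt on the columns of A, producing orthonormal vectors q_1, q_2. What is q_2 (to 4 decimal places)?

q_2 = (0.2266, 0.6799, 0.6974)

q_1 = v_1/‖v_1‖ = (-3, 1, 0)/3.1623 = (-0.9487, 0.3162, 0.0000).
r_{12} = q_1·v_2 = -2.8460.
u_2 = v_2 + 2.8460·q_1 = (1.3000, 3.9000, 4.0000).
‖u_2‖ = 5.7359, so q_2 = (0.2266, 0.6799, 0.6974).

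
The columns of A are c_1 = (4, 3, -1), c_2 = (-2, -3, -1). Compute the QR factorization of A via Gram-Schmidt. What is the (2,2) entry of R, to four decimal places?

e_1 = c_1/‖c_1‖ = (4, 3, -1)/5.0990 = (0.7845, 0.5883, -0.1961).
r_{12} = e_1·c_2 = -3.1379.
u_2 = c_2 + 3.1379·e_1 = (0.4615, -1.1538, -1.6154).
r_{22} = ‖u_2‖ = 2.0381.

r_{22} = 2.0381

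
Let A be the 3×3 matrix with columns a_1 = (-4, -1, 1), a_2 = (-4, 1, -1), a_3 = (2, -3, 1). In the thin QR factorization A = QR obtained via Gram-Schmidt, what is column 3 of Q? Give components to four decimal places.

q_3 = (0.0000, -0.7071, -0.7071)

a_1 = (-4, -1, 1); ‖a_1‖ = 4.2426, so q_1 = (-0.9428, -0.2357, 0.2357).
q_1·a_2 = (-0.9428)·(-4) + (-0.2357)·1 + 0.2357·(-1) = 3.2998.
u_2 = a_2 − 3.2998·q_1 = (-0.8889, 1.7778, -1.7778).
‖u_2‖ = 2.6667, so q_2 = (-0.3333, 0.6667, -0.6667).
q_1·a_3 = (-0.9428)·2 + (-0.2357)·(-3) + 0.2357·1 = -0.9428; q_2·a_3 = (-0.3333)·2 + 0.6667·(-3) + (-0.6667)·1 = -3.3333.
u_3 = a_3 + 0.9428·q_1 + 3.3333·q_2 = (0.0000, -1.0000, -1.0000).
‖u_3‖ = 1.4142, so q_3 = (0.0000, -0.7071, -0.7071).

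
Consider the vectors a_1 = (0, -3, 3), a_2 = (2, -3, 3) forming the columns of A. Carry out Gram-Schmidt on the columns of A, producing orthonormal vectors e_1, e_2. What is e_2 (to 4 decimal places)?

e_2 = (1.0000, 0.0000, 0.0000)

a_1 = (0, -3, 3); ‖a_1‖ = 4.2426, so e_1 = (0.0000, -0.7071, 0.7071).
e_1·a_2 = 0.0000·2 + (-0.7071)·(-3) + 0.7071·3 = 4.2426.
u_2 = a_2 − 4.2426·e_1 = (2.0000, 0.0000, 0.0000).
‖u_2‖ = 2.0000, so e_2 = (1.0000, 0.0000, 0.0000).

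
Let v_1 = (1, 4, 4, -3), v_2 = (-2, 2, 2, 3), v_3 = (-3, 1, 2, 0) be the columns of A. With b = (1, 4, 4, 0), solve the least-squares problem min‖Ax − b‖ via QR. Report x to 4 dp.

q_1 = v_1/‖v_1‖ = (1, 4, 4, -3)/6.4807 = (0.1543, 0.6172, 0.6172, -0.4629).
r_{12} = q_1·v_2 = 0.7715.
u_2 = v_2 − 0.7715·q_1 = (-2.1190, 1.5238, 1.5238, 3.3571).
‖u_2‖ = 4.5172, so q_2 = (-0.4691, 0.3373, 0.3373, 0.7432).
r_{13} = q_1·v_3 = 1.3887; r_{23} = q_2·v_3 = 2.4193.
u_3 = v_3 − 1.3887·q_1 − 2.4193·q_2 = (-2.0793, -0.6733, 0.3267, -1.1552).
‖u_3‖ = 2.4936, so q_3 = (-0.8339, -0.2700, 0.1310, -0.4633).
Qᵀb = (5.0920, 2.2296, -1.3898).
Back-substitute: x_3 = -1.3898/2.4936 = -0.5573.
x_2 = (2.2296 − 2.4193·(-0.5573))/4.5172 = 0.7921.
x_1 = (5.0920 − 0.7715·0.7921 − 1.3887·(-0.5573))/6.4807 = 0.8108.

x = (0.8108, 0.7921, -0.5573)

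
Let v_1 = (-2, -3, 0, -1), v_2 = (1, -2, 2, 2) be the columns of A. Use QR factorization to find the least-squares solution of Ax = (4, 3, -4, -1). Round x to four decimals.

v_1 = (-2, -3, 0, -1); ‖v_1‖ = 3.7417, so q_1 = (-0.5345, -0.8018, 0.0000, -0.2673).
q_1·v_2 = (-0.5345)·1 + (-0.8018)·(-2) + 0.0000·2 + (-0.2673)·2 = 0.5345.
u_2 = v_2 − 0.5345·q_1 = (1.2857, -1.5714, 2.0000, 2.1429).
‖u_2‖ = 3.5657, so q_2 = (0.3606, -0.4407, 0.5609, 0.6010).
Qᵀb = (-4.2762, -2.7244).
Back-substitute: x_2 = -2.7244/3.5657 = -0.7640.
x_1 = (-4.2762 − 0.5345·(-0.7640))/3.7417 = -1.0337.

x = (-1.0337, -0.7640)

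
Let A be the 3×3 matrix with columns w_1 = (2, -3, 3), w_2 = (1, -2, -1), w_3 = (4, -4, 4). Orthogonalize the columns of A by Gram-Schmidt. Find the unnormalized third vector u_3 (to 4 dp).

q_1 = w_1/‖w_1‖ = (2, -3, 3)/4.6904 = (0.4264, -0.6396, 0.6396).
r_{12} = q_1·w_2 = 1.0660.
u_2 = w_2 − 1.0660·q_1 = (0.5455, -1.3182, -1.6818).
‖u_2‖ = 2.2054, so q_2 = (0.2473, -0.5977, -0.7626).
r_{13} = q_1·w_3 = 6.8224; r_{23} = q_2·w_3 = 0.3298.
u_3 = w_3 − 6.8224·q_1 − 0.3298·q_2 = (1.0093, 0.5607, -0.1121).

u_3 = (1.0093, 0.5607, -0.1121)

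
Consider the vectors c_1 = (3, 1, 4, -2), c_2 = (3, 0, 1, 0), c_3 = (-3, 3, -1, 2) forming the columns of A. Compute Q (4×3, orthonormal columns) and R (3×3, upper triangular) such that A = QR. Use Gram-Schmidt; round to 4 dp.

c_1 = (3, 1, 4, -2); ‖c_1‖ = 5.4772, so e_1 = (0.5477, 0.1826, 0.7303, -0.3651).
e_1·c_2 = 0.5477·3 + 0.1826·0 + 0.7303·1 + (-0.3651)·0 = 2.3735.
u_2 = c_2 − 2.3735·e_1 = (1.7000, -0.4333, -0.7333, 0.8667).
‖u_2‖ = 2.0897, so e_2 = (0.8135, -0.2074, -0.3509, 0.4147).
e_1·c_3 = 0.5477·(-3) + 0.1826·3 + 0.7303·(-1) + (-0.3651)·2 = -2.5560; e_2·c_3 = 0.8135·(-3) + (-0.2074)·3 + (-0.3509)·(-1) + 0.4147·2 = -1.8823.
u_3 = c_3 + 2.5560·e_1 + 1.8823·e_2 = (-0.0687, 3.0763, 0.2061, 1.8473).
‖u_3‖ = 3.5949, so e_3 = (-0.0191, 0.8557, 0.0573, 0.5139).

Q = [[0.5477, 0.8135, -0.0191], [0.1826, -0.2074, 0.8557], [0.7303, -0.3509, 0.0573], [-0.3651, 0.4147, 0.5139]], R = [[5.4772, 2.3735, -2.5560], [0.0000, 2.0897, -1.8823], [0.0000, 0.0000, 3.5949]]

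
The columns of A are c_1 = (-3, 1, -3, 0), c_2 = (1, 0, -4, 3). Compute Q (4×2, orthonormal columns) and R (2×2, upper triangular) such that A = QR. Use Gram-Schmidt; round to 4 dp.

c_1 = (-3, 1, -3, 0); ‖c_1‖ = 4.3589, so q_1 = (-0.6882, 0.2294, -0.6882, 0.0000).
q_1·c_2 = (-0.6882)·1 + 0.2294·0 + (-0.6882)·(-4) + 0.0000·3 = 2.0647.
u_2 = c_2 − 2.0647·q_1 = (2.4211, -0.4737, -2.5789, 3.0000).
‖u_2‖ = 4.6623, so q_2 = (0.5193, -0.1016, -0.5532, 0.6435).

Q = [[-0.6882, 0.5193], [0.2294, -0.1016], [-0.6882, -0.5532], [0.0000, 0.6435]], R = [[4.3589, 2.0647], [0.0000, 4.6623]]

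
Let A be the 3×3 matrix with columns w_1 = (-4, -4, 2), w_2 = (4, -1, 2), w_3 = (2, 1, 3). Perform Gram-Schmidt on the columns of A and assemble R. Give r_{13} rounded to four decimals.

r_{13} = -1.0000

w_1 = (-4, -4, 2); ‖w_1‖ = 6.0000, so e_1 = (-0.6667, -0.6667, 0.3333).
r_{13} = e_1·w_3 = -1.0000.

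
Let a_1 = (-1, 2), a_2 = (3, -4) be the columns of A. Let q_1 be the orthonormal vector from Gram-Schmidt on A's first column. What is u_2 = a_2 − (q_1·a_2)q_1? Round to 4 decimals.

u_2 = (0.8000, 0.4000)

a_1 = (-1, 2); ‖a_1‖ = 2.2361, so q_1 = (-0.4472, 0.8944).
q_1·a_2 = (-0.4472)·3 + 0.8944·(-4) = -4.9193.
u_2 = a_2 + 4.9193·q_1 = (0.8000, 0.4000).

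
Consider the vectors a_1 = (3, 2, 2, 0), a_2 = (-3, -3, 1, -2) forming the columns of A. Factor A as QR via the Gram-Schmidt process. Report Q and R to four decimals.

Q = [[0.7276, -0.1953], [0.4851, -0.4069], [0.4851, 0.7000], [0.0000, -0.5534]], R = [[4.1231, -3.1530], [0.0000, 3.6137]]

a_1 = (3, 2, 2, 0); ‖a_1‖ = 4.1231, so q_1 = (0.7276, 0.4851, 0.4851, 0.0000).
q_1·a_2 = 0.7276·(-3) + 0.4851·(-3) + 0.4851·1 + 0.0000·(-2) = -3.1530.
u_2 = a_2 + 3.1530·q_1 = (-0.7059, -1.4706, 2.5294, -2.0000).
‖u_2‖ = 3.6137, so q_2 = (-0.1953, -0.4069, 0.7000, -0.5534).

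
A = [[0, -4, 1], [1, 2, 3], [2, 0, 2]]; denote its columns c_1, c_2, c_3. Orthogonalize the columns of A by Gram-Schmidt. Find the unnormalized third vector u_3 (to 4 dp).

c_1 = (0, 1, 2); ‖c_1‖ = 2.2361, so q_1 = (0.0000, 0.4472, 0.8944).
q_1·c_2 = 0.0000·(-4) + 0.4472·2 + 0.8944·0 = 0.8944.
u_2 = c_2 − 0.8944·q_1 = (-4.0000, 1.6000, -0.8000).
‖u_2‖ = 4.3818, so q_2 = (-0.9129, 0.3651, -0.1826).
q_1·c_3 = 0.0000·1 + 0.4472·3 + 0.8944·2 = 3.1305; q_2·c_3 = (-0.9129)·1 + 0.3651·3 + (-0.1826)·2 = -0.1826.
u_3 = c_3 − 3.1305·q_1 + 0.1826·q_2 = (0.8333, 1.6667, -0.8333).

u_3 = (0.8333, 1.6667, -0.8333)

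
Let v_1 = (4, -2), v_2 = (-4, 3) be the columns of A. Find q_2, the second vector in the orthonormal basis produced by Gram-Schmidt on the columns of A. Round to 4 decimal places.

q_2 = (0.4472, 0.8944)

q_1 = v_1/‖v_1‖ = (4, -2)/4.4721 = (0.8944, -0.4472).
r_{12} = q_1·v_2 = -4.9193.
u_2 = v_2 + 4.9193·q_1 = (0.4000, 0.8000).
‖u_2‖ = 0.8944, so q_2 = (0.4472, 0.8944).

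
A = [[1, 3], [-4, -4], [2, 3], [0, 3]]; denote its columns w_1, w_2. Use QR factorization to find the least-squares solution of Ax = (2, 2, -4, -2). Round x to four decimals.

w_1 = (1, -4, 2, 0); ‖w_1‖ = 4.5826, so q_1 = (0.2182, -0.8729, 0.4364, 0.0000).
q_1·w_2 = 0.2182·3 + (-0.8729)·(-4) + 0.4364·3 + 0.0000·3 = 5.4554.
u_2 = w_2 − 5.4554·q_1 = (1.8095, 0.7619, 0.6190, 3.0000).
‖u_2‖ = 3.6384, so q_2 = (0.4973, 0.2094, 0.1701, 0.8245).
Qᵀb = (-3.0551, -0.9161).
Back-substitute: x_2 = -0.9161/3.6384 = -0.2518.
x_1 = (-3.0551 − 5.4554·(-0.2518))/4.5826 = -0.3669.

x = (-0.3669, -0.2518)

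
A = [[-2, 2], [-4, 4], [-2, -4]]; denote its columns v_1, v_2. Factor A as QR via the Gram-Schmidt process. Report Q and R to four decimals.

q_1 = v_1/‖v_1‖ = (-2, -4, -2)/4.8990 = (-0.4082, -0.8165, -0.4082).
r_{12} = q_1·v_2 = -2.4495.
u_2 = v_2 + 2.4495·q_1 = (1.0000, 2.0000, -5.0000).
‖u_2‖ = 5.4772, so q_2 = (0.1826, 0.3651, -0.9129).

Q = [[-0.4082, 0.1826], [-0.8165, 0.3651], [-0.4082, -0.9129]], R = [[4.8990, -2.4495], [0.0000, 5.4772]]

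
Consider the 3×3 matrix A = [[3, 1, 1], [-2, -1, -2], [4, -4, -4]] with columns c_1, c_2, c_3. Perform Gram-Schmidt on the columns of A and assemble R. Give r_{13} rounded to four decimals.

r_{13} = -1.6713

c_1 = (3, -2, 4); ‖c_1‖ = 5.3852, so q_1 = (0.5571, -0.3714, 0.7428).
r_{13} = q_1·c_3 = -1.6713.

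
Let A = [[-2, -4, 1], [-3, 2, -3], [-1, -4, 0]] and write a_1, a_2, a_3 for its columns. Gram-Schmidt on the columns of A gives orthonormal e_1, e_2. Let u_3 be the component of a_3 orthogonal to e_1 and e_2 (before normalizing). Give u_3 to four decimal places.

a_1 = (-2, -3, -1); ‖a_1‖ = 3.7417, so e_1 = (-0.5345, -0.8018, -0.2673).
e_1·a_2 = (-0.5345)·(-4) + (-0.8018)·2 + (-0.2673)·(-4) = 1.6036.
u_2 = a_2 − 1.6036·e_1 = (-3.1429, 3.2857, -3.5714).
‖u_2‖ = 5.7817, so e_2 = (-0.5436, 0.5683, -0.6177).
e_1·a_3 = (-0.5345)·1 + (-0.8018)·(-3) + (-0.2673)·0 = 1.8708; e_2·a_3 = (-0.5436)·1 + 0.5683·(-3) + (-0.6177)·0 = -2.2485.
u_3 = a_3 − 1.8708·e_1 + 2.2485·e_2 = (0.7778, -0.2222, -0.8889).

u_3 = (0.7778, -0.2222, -0.8889)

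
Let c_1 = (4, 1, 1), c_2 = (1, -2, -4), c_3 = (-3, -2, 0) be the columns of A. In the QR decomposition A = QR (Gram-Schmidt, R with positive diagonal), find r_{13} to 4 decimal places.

r_{13} = -3.2998

q_1 = c_1/‖c_1‖ = (4, 1, 1)/4.2426 = (0.9428, 0.2357, 0.2357).
r_{13} = q_1·c_3 = -3.2998.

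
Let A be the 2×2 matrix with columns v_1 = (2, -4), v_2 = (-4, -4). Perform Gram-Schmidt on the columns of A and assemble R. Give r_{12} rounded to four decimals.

v_1 = (2, -4); ‖v_1‖ = 4.4721, so e_1 = (0.4472, -0.8944).
r_{12} = e_1·v_2 = 1.7889.

r_{12} = 1.7889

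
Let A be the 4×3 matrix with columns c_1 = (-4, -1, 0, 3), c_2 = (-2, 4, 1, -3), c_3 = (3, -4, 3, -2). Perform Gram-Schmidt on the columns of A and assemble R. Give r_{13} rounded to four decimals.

r_{13} = -2.7456

c_1 = (-4, -1, 0, 3); ‖c_1‖ = 5.0990, so e_1 = (-0.7845, -0.1961, 0.0000, 0.5883).
r_{13} = e_1·c_3 = -2.7456.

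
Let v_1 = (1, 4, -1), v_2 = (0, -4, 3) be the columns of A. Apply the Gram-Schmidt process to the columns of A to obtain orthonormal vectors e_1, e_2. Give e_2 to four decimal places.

e_2 = (0.4747, 0.0999, 0.8745)

v_1 = (1, 4, -1); ‖v_1‖ = 4.2426, so e_1 = (0.2357, 0.9428, -0.2357).
e_1·v_2 = 0.2357·0 + 0.9428·(-4) + (-0.2357)·3 = -4.4783.
u_2 = v_2 + 4.4783·e_1 = (1.0556, 0.2222, 1.9444).
‖u_2‖ = 2.2236, so e_2 = (0.4747, 0.0999, 0.8745).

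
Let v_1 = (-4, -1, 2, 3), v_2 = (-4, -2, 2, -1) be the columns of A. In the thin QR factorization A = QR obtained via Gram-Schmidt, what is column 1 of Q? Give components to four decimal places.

e_1 = v_1/‖v_1‖ = (-4, -1, 2, 3)/5.4772 = (-0.7303, -0.1826, 0.3651, 0.5477).

e_1 = (-0.7303, -0.1826, 0.3651, 0.5477)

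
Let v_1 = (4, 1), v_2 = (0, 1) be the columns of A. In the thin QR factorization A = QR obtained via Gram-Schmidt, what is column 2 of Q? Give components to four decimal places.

q_2 = (-0.2425, 0.9701)

q_1 = v_1/‖v_1‖ = (4, 1)/4.1231 = (0.9701, 0.2425).
r_{12} = q_1·v_2 = 0.2425.
u_2 = v_2 − 0.2425·q_1 = (-0.2353, 0.9412).
‖u_2‖ = 0.9701, so q_2 = (-0.2425, 0.9701).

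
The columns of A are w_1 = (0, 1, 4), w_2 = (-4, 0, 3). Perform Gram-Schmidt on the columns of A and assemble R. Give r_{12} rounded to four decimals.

w_1 = (0, 1, 4); ‖w_1‖ = 4.1231, so e_1 = (0.0000, 0.2425, 0.9701).
r_{12} = e_1·w_2 = 2.9104.

r_{12} = 2.9104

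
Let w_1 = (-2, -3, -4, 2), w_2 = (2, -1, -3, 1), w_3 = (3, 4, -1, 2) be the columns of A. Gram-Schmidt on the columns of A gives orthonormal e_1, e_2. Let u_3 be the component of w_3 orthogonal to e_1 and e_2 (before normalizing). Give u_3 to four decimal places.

e_1 = w_1/‖w_1‖ = (-2, -3, -4, 2)/5.7446 = (-0.3482, -0.5222, -0.6963, 0.3482).
r_{12} = e_1·w_2 = 2.2630.
u_2 = w_2 − 2.2630·e_1 = (2.7879, 0.1818, -1.4242, 0.2121).
‖u_2‖ = 3.1431, so e_2 = (0.8870, 0.0578, -0.4531, 0.0675).
r_{13} = e_1·w_3 = -1.7408; r_{23} = e_2·w_3 = 3.4805.
u_3 = w_3 + 1.7408·e_1 − 3.4805·e_2 = (-0.6933, 2.8896, -0.6350, 2.3712).

u_3 = (-0.6933, 2.8896, -0.6350, 2.3712)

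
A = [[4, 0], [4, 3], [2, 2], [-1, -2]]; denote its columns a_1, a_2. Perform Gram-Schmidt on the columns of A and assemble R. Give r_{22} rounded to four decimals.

e_1 = a_1/‖a_1‖ = (4, 4, 2, -1)/6.0828 = (0.6576, 0.6576, 0.3288, -0.1644).
r_{12} = e_1·a_2 = 2.9592.
u_2 = a_2 − 2.9592·e_1 = (-1.9459, 1.0541, 1.0270, -1.5135).
r_{22} = ‖u_2‖ = 2.8711.

r_{22} = 2.8711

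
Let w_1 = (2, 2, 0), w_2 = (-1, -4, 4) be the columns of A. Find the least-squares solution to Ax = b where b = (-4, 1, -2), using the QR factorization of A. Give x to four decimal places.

w_1 = (2, 2, 0); ‖w_1‖ = 2.8284, so e_1 = (0.7071, 0.7071, 0.0000).
e_1·w_2 = 0.7071·(-1) + 0.7071·(-4) + 0.0000·4 = -3.5355.
u_2 = w_2 + 3.5355·e_1 = (1.5000, -1.5000, 4.0000).
‖u_2‖ = 4.5277, so e_2 = (0.3313, -0.3313, 0.8835).
Qᵀb = (-2.1213, -3.4234).
Back-substitute: x_2 = -3.4234/4.5277 = -0.7561.
x_1 = (-2.1213 + 3.5355·(-0.7561))/2.8284 = -1.6951.

x = (-1.6951, -0.7561)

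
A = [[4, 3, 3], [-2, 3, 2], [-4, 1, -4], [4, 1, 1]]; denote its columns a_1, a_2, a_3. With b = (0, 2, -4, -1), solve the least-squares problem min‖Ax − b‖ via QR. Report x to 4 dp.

x = (-0.4978, -0.6045, 1.3398)

a_1 = (4, -2, -4, 4); ‖a_1‖ = 7.2111, so q_1 = (0.5547, -0.2774, -0.5547, 0.5547).
q_1·a_2 = 0.5547·3 + (-0.2774)·3 + (-0.5547)·1 + 0.5547·1 = 0.8321.
u_2 = a_2 − 0.8321·q_1 = (2.5385, 3.2308, 1.4615, 0.5385).
‖u_2‖ = 4.3941, so q_2 = (0.5777, 0.7353, 0.3326, 0.1225).
q_1·a_3 = 0.5547·3 + (-0.2774)·2 + (-0.5547)·(-4) + 0.5547·1 = 3.8829; q_2·a_3 = 0.5777·3 + 0.7353·2 + 0.3326·(-4) + 0.1225·1 = 1.9957.
u_3 = a_3 − 3.8829·q_1 − 1.9957·q_2 = (-0.3068, 1.6096, -2.5100, -1.3984).
‖u_3‖ = 3.3076, so q_3 = (-0.0927, 0.4866, -0.7588, -0.4228).
Qᵀb = (1.1094, 0.0175, 4.4314).
Back-substitute: x_3 = 4.4314/3.3076 = 1.3398.
x_2 = (0.0175 − 1.9957·1.3398)/4.3941 = -0.6045.
x_1 = (1.1094 − 0.8321·(-0.6045) − 3.8829·1.3398)/7.2111 = -0.4978.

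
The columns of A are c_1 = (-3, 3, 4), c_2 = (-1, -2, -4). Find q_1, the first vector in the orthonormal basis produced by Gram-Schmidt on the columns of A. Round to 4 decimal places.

c_1 = (-3, 3, 4); ‖c_1‖ = 5.8310, so q_1 = (-0.5145, 0.5145, 0.6860).

q_1 = (-0.5145, 0.5145, 0.6860)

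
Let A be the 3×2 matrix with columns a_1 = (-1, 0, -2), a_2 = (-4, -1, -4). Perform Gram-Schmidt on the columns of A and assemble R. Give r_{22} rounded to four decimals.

r_{22} = 2.0494

a_1 = (-1, 0, -2); ‖a_1‖ = 2.2361, so q_1 = (-0.4472, 0.0000, -0.8944).
q_1·a_2 = (-0.4472)·(-4) + 0.0000·(-1) + (-0.8944)·(-4) = 5.3666.
u_2 = a_2 − 5.3666·q_1 = (-1.6000, -1.0000, 0.8000).
r_{22} = ‖u_2‖ = 2.0494.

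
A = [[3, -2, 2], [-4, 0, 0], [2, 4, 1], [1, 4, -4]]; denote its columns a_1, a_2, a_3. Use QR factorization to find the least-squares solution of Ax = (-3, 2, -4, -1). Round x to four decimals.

a_1 = (3, -4, 2, 1); ‖a_1‖ = 5.4772, so q_1 = (0.5477, -0.7303, 0.3651, 0.1826).
q_1·a_2 = 0.5477·(-2) + (-0.7303)·0 + 0.3651·4 + 0.1826·4 = 1.0954.
u_2 = a_2 − 1.0954·q_1 = (-2.6000, 0.8000, 3.6000, 3.8000).
‖u_2‖ = 5.8992, so q_2 = (-0.4407, 0.1356, 0.6103, 0.6442).
q_1·a_3 = 0.5477·2 + (-0.7303)·0 + 0.3651·1 + 0.1826·(-4) = 0.7303; q_2·a_3 = (-0.4407)·2 + 0.1356·0 + 0.6103·1 + 0.6442·(-4) = -2.8479.
u_3 = a_3 − 0.7303·q_1 + 2.8479·q_2 = (0.3448, 0.9195, 2.4713, -2.2989).
‖u_3‖ = 3.5152, so q_3 = (0.0981, 0.2616, 0.7030, -0.6540).
Qᵀb = (-4.7469, -1.4917, -1.9292).
Back-substitute: x_3 = -1.9292/3.5152 = -0.5488.
x_2 = (-1.4917 + 2.8479·(-0.5488))/5.8992 = -0.5178.
x_1 = (-4.7469 − 1.0954·(-0.5178) − 0.7303·(-0.5488))/5.4772 = -0.6899.

x = (-0.6899, -0.5178, -0.5488)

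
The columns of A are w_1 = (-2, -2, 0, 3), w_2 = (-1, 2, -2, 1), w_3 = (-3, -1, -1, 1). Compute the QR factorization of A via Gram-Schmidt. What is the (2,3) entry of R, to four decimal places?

r_{23} = 1.0634

q_1 = w_1/‖w_1‖ = (-2, -2, 0, 3)/4.1231 = (-0.4851, -0.4851, 0.0000, 0.7276).
r_{12} = q_1·w_2 = 0.2425.
u_2 = w_2 − 0.2425·q_1 = (-0.8824, 2.1176, -2.0000, 0.8235).
‖u_2‖ = 3.1530, so q_2 = (-0.2798, 0.6716, -0.6343, 0.2612).
r_{23} = q_2·w_3 = 1.0634.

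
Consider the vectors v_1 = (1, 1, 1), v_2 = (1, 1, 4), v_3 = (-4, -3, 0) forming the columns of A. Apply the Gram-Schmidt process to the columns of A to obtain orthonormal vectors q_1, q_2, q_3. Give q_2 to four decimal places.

q_2 = (-0.4082, -0.4082, 0.8165)

v_1 = (1, 1, 1); ‖v_1‖ = 1.7321, so q_1 = (0.5774, 0.5774, 0.5774).
q_1·v_2 = 0.5774·1 + 0.5774·1 + 0.5774·4 = 3.4641.
u_2 = v_2 − 3.4641·q_1 = (-1.0000, -1.0000, 2.0000).
‖u_2‖ = 2.4495, so q_2 = (-0.4082, -0.4082, 0.8165).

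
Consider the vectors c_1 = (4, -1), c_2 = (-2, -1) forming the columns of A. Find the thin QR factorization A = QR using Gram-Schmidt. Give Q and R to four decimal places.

e_1 = c_1/‖c_1‖ = (4, -1)/4.1231 = (0.9701, -0.2425).
r_{12} = e_1·c_2 = -1.6977.
u_2 = c_2 + 1.6977·e_1 = (-0.3529, -1.4118).
‖u_2‖ = 1.4552, so e_2 = (-0.2425, -0.9701).

Q = [[0.9701, -0.2425], [-0.2425, -0.9701]], R = [[4.1231, -1.6977], [0.0000, 1.4552]]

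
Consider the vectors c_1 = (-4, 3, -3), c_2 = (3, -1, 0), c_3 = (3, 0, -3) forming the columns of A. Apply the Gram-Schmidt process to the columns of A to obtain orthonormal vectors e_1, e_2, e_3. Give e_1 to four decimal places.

e_1 = (-0.6860, 0.5145, -0.5145)

c_1 = (-4, 3, -3); ‖c_1‖ = 5.8310, so e_1 = (-0.6860, 0.5145, -0.5145).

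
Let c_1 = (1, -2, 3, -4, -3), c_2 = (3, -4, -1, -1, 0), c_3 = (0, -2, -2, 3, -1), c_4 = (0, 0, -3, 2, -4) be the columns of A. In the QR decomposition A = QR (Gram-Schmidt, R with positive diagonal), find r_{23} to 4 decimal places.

e_1 = c_1/‖c_1‖ = (1, -2, 3, -4, -3)/6.2450 = (0.1601, -0.3203, 0.4804, -0.6405, -0.4804).
r_{12} = e_1·c_2 = 1.9215.
u_2 = c_2 − 1.9215·e_1 = (2.6923, -3.3846, -1.9231, 0.2308, 0.9231).
‖u_2‖ = 4.8278, so e_2 = (0.5577, -0.7011, -0.3983, 0.0478, 0.1912).
r_{23} = e_2·c_3 = 2.1510.

r_{23} = 2.1510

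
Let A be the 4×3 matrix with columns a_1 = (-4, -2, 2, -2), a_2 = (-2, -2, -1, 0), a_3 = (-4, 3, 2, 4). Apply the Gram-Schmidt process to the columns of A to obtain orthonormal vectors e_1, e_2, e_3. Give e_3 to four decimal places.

e_1 = a_1/‖a_1‖ = (-4, -2, 2, -2)/5.2915 = (-0.7559, -0.3780, 0.3780, -0.3780).
r_{12} = e_1·a_2 = 1.8898.
u_2 = a_2 − 1.8898·e_1 = (-0.5714, -1.2857, -1.7143, 0.7143).
‖u_2‖ = 2.3299, so e_2 = (-0.2453, -0.5518, -0.7358, 0.3066).
r_{13} = e_1·a_3 = 1.1339; r_{23} = e_2·a_3 = -0.9197.
u_3 = a_3 − 1.1339·e_1 + 0.9197·e_2 = (-3.3684, 2.9211, 0.8947, 4.7105).
‖u_3‖ = 6.5474, so e_3 = (-0.5145, 0.4461, 0.1367, 0.7195).

e_3 = (-0.5145, 0.4461, 0.1367, 0.7195)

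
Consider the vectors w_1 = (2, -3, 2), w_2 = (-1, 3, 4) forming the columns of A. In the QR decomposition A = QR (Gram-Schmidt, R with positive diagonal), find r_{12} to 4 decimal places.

w_1 = (2, -3, 2); ‖w_1‖ = 4.1231, so q_1 = (0.4851, -0.7276, 0.4851).
r_{12} = q_1·w_2 = -0.7276.

r_{12} = -0.7276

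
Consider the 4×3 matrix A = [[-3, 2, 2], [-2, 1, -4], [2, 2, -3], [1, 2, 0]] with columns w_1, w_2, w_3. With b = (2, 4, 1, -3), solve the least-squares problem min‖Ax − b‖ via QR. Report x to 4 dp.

x = (-1.0051, -0.1654, -0.6901)

q_1 = w_1/‖w_1‖ = (-3, -2, 2, 1)/4.2426 = (-0.7071, -0.4714, 0.4714, 0.2357).
r_{12} = q_1·w_2 = -0.4714.
u_2 = w_2 + 0.4714·q_1 = (1.6667, 0.7778, 2.2222, 2.1111).
‖u_2‖ = 3.5746, so q_2 = (0.4663, 0.2176, 0.6217, 0.5906).
r_{13} = q_1·w_3 = -0.9428; r_{23} = q_2·w_3 = -1.8028.
u_3 = w_3 + 0.9428·q_1 + 1.8028·q_2 = (2.1739, -4.0522, -1.4348, 1.2870).
‖u_3‖ = 4.9861, so q_3 = (0.4360, -0.8127, -0.2878, 0.2581).
Qᵀb = (-3.5355, 0.6528, -3.4409).
Back-substitute: x_3 = -3.4409/4.9861 = -0.6901.
x_2 = (0.6528 + 1.8028·(-0.6901))/3.5746 = -0.1654.
x_1 = (-3.5355 + 0.4714·(-0.1654) + 0.9428·(-0.6901))/4.2426 = -1.0051.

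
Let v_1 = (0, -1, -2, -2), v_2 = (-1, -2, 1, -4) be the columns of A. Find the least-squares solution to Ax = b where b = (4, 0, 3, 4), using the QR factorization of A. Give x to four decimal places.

e_1 = v_1/‖v_1‖ = (0, -1, -2, -2)/3.0000 = (0.0000, -0.3333, -0.6667, -0.6667).
r_{12} = e_1·v_2 = 2.6667.
u_2 = v_2 − 2.6667·e_1 = (-1.0000, -1.1111, 2.7778, -2.2222).
‖u_2‖ = 3.8586, so e_2 = (-0.2592, -0.2880, 0.7199, -0.5759).
Qᵀb = (-4.6667, -1.1806).
Back-substitute: x_2 = -1.1806/3.8586 = -0.3060.
x_1 = (-4.6667 − 2.6667·(-0.3060))/3.0000 = -1.2836.

x = (-1.2836, -0.3060)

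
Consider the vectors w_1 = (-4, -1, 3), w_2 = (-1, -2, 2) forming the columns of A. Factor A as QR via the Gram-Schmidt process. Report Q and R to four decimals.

w_1 = (-4, -1, 3); ‖w_1‖ = 5.0990, so q_1 = (-0.7845, -0.1961, 0.5883).
q_1·w_2 = (-0.7845)·(-1) + (-0.1961)·(-2) + 0.5883·2 = 2.3534.
u_2 = w_2 − 2.3534·q_1 = (0.8462, -1.5385, 0.6154).
‖u_2‖ = 1.8605, so q_2 = (0.4548, -0.8269, 0.3308).

Q = [[-0.7845, 0.4548], [-0.1961, -0.8269], [0.5883, 0.3308]], R = [[5.0990, 2.3534], [0.0000, 1.8605]]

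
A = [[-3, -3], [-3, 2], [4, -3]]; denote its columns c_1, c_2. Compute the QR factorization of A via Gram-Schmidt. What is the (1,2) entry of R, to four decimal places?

c_1 = (-3, -3, 4); ‖c_1‖ = 5.8310, so e_1 = (-0.5145, -0.5145, 0.6860).
r_{12} = e_1·c_2 = -1.5435.

r_{12} = -1.5435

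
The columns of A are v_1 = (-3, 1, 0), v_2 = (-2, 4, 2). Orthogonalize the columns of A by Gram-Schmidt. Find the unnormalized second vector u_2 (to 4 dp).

u_2 = (1.0000, 3.0000, 2.0000)

v_1 = (-3, 1, 0); ‖v_1‖ = 3.1623, so q_1 = (-0.9487, 0.3162, 0.0000).
q_1·v_2 = (-0.9487)·(-2) + 0.3162·4 + 0.0000·2 = 3.1623.
u_2 = v_2 − 3.1623·q_1 = (1.0000, 3.0000, 2.0000).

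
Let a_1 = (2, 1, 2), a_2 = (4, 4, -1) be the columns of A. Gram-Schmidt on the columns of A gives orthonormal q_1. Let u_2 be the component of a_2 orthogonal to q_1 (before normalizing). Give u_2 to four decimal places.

u_2 = (1.7778, 2.8889, -3.2222)

a_1 = (2, 1, 2); ‖a_1‖ = 3.0000, so q_1 = (0.6667, 0.3333, 0.6667).
q_1·a_2 = 0.6667·4 + 0.3333·4 + 0.6667·(-1) = 3.3333.
u_2 = a_2 − 3.3333·q_1 = (1.7778, 2.8889, -3.2222).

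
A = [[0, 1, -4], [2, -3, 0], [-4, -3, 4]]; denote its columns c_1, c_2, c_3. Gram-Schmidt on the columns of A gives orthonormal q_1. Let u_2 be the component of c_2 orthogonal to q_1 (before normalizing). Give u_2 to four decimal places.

c_1 = (0, 2, -4); ‖c_1‖ = 4.4721, so q_1 = (0.0000, 0.4472, -0.8944).
q_1·c_2 = 0.0000·1 + 0.4472·(-3) + (-0.8944)·(-3) = 1.3416.
u_2 = c_2 − 1.3416·q_1 = (1.0000, -3.6000, -1.8000).

u_2 = (1.0000, -3.6000, -1.8000)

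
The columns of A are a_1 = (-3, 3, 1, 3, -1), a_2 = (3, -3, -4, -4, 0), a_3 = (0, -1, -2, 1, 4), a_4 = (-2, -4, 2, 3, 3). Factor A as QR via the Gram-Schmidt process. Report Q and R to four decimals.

a_1 = (-3, 3, 1, 3, -1); ‖a_1‖ = 5.3852, so e_1 = (-0.5571, 0.5571, 0.1857, 0.5571, -0.1857).
e_1·a_2 = (-0.5571)·3 + 0.5571·(-3) + 0.1857·(-4) + 0.5571·(-4) + (-0.1857)·0 = -6.3136.
u_2 = a_2 + 6.3136·e_1 = (-0.5172, 0.5172, -2.8276, -0.4828, -1.1724).
‖u_2‖ = 3.1840, so e_2 = (-0.1624, 0.1624, -0.8881, -0.1516, -0.3682).
e_1·a_3 = (-0.5571)·0 + 0.5571·(-1) + 0.1857·(-2) + 0.5571·1 + (-0.1857)·4 = -1.1142; e_2·a_3 = (-0.1624)·0 + 0.1624·(-1) + (-0.8881)·(-2) + (-0.1516)·1 + (-0.3682)·4 = -0.0108.
u_3 = a_3 + 1.1142·e_1 + 0.0108·e_2 = (-0.6224, -0.3776, -1.8027, 1.6190, 3.7891).
‖u_3‖ = 4.5562, so e_3 = (-0.1366, -0.0829, -0.3957, 0.3554, 0.8316).
e_1·a_4 = (-0.5571)·(-2) + 0.5571·(-4) + 0.1857·2 + 0.5571·3 + (-0.1857)·3 = 0.3714; e_2·a_4 = (-0.1624)·(-2) + 0.1624·(-4) + (-0.8881)·2 + (-0.1516)·3 + (-0.3682)·3 = -3.6605; e_3·a_4 = (-0.1366)·(-2) + (-0.0829)·(-4) + (-0.3957)·2 + 0.3554·3 + 0.8316·3 = 3.3744.
u_4 = a_4 − 0.3714·e_1 + 3.6605·e_2 − 3.3744·e_3 = (-1.9268, -3.3326, 0.0154, 1.0390, -1.0852).
‖u_4‖ = 4.1323, so e_4 = (-0.4663, -0.8065, 0.0037, 0.2514, -0.2626).

Q = [[-0.5571, -0.1624, -0.1366, -0.4663], [0.5571, 0.1624, -0.0829, -0.8065], [0.1857, -0.8881, -0.3957, 0.0037], [0.5571, -0.1516, 0.3554, 0.2514], [-0.1857, -0.3682, 0.8316, -0.2626]], R = [[5.3852, -6.3136, -1.1142, 0.3714], [0.0000, 3.1840, -0.0108, -3.6605], [0.0000, 0.0000, 4.5562, 3.3744], [0.0000, 0.0000, 0.0000, 4.1323]]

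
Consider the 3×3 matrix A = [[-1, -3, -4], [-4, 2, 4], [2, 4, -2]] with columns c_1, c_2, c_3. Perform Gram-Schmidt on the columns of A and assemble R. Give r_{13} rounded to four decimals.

c_1 = (-1, -4, 2); ‖c_1‖ = 4.5826, so e_1 = (-0.2182, -0.8729, 0.4364).
r_{13} = e_1·c_3 = -3.4915.

r_{13} = -3.4915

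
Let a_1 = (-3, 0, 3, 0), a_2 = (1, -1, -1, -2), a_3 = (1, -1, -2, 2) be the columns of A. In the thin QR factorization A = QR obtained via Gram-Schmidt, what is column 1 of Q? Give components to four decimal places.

q_1 = (-0.7071, 0.0000, 0.7071, 0.0000)

a_1 = (-3, 0, 3, 0); ‖a_1‖ = 4.2426, so q_1 = (-0.7071, 0.0000, 0.7071, 0.0000).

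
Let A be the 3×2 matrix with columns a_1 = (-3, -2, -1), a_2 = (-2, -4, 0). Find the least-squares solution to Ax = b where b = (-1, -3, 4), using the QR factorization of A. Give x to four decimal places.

a_1 = (-3, -2, -1); ‖a_1‖ = 3.7417, so q_1 = (-0.8018, -0.5345, -0.2673).
q_1·a_2 = (-0.8018)·(-2) + (-0.5345)·(-4) + (-0.2673)·0 = 3.7417.
u_2 = a_2 − 3.7417·q_1 = (1.0000, -2.0000, 1.0000).
‖u_2‖ = 2.4495, so q_2 = (0.4082, -0.8165, 0.4082).
Qᵀb = (1.3363, 3.6742).
Back-substitute: x_2 = 3.6742/2.4495 = 1.5000.
x_1 = (1.3363 − 3.7417·1.5000)/3.7417 = -1.1429.

x = (-1.1429, 1.5000)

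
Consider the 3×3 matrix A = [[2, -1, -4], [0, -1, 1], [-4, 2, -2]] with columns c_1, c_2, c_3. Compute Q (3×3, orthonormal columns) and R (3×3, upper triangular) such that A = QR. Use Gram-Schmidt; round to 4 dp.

Q = [[0.4472, 0.0000, -0.8944], [0.0000, -1.0000, 0.0000], [-0.8944, 0.0000, -0.4472]], R = [[4.4721, -2.2361, 0.0000], [0.0000, 1.0000, -1.0000], [0.0000, 0.0000, 4.4721]]

q_1 = c_1/‖c_1‖ = (2, 0, -4)/4.4721 = (0.4472, 0.0000, -0.8944).
r_{12} = q_1·c_2 = -2.2361.
u_2 = c_2 + 2.2361·q_1 = (0.0000, -1.0000, 0.0000).
‖u_2‖ = 1.0000, so q_2 = (0.0000, -1.0000, 0.0000).
r_{13} = q_1·c_3 = 0.0000; r_{23} = q_2·c_3 = -1.0000.
u_3 = c_3 + 0.0000·q_1 + 1.0000·q_2 = (-4.0000, 0.0000, -2.0000).
‖u_3‖ = 4.4721, so q_3 = (-0.8944, 0.0000, -0.4472).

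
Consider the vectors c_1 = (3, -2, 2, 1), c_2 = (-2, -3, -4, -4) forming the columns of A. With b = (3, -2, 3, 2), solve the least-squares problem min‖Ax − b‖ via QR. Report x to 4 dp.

x = (1.0586, -0.1622)

e_1 = c_1/‖c_1‖ = (3, -2, 2, 1)/4.2426 = (0.7071, -0.4714, 0.4714, 0.2357).
r_{12} = e_1·c_2 = -2.8284.
u_2 = c_2 + 2.8284·e_1 = (0.0000, -4.3333, -2.6667, -3.3333).
‖u_2‖ = 6.0828, so e_2 = (0.0000, -0.7124, -0.4384, -0.5480).
Qᵀb = (4.9497, -0.9864).
Back-substitute: x_2 = -0.9864/6.0828 = -0.1622.
x_1 = (4.9497 + 2.8284·(-0.1622))/4.2426 = 1.0586.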